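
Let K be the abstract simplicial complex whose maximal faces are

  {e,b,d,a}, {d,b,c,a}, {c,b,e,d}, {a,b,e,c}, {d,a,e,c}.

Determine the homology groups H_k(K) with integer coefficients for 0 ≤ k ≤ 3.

We work with the vertex ordering a < b < c < d < e. The simplices of K, each written with vertices in increasing order, are:

  0-simplices (5): a, b, c, d, e
  1-simplices (10): ab, ac, ad, ae, bc, bd, be, cd, ce, de
  2-simplices (10): abc, abd, abe, acd, ace, ade, bcd, bce, bde, cde
  3-simplices (5): abcd, abce, abde, acde, bcde

Hence C_0 ≅ Z^5, C_1 ≅ Z^10, C_2 ≅ Z^10, C_3 ≅ Z^5.

∂_1: C_1 → C_0 is given by ∂[p,q] = [q] − [p].
The 5×10 boundary matrix has rank 4 and Smith normal form diag(1,1,1,1).

∂_2: C_2 → C_1 maps a triangle to the signed sum of its edges. For instance
  ∂abc = bc − ac + ab,
  ∂ace = ce − ae + ac.
This gives a 10×10 integer matrix of rank 6; reducing to Smith normal form yields diagonal entries (1,1,1,1,1,1).

The boundary map ∂_3: C_3 → C_2 sends each 3-simplex σ to the alternating sum Σ_i (−1)^i (σ with its i-th vertex removed). For instance
  ∂bcde = cde − bde + bce − bcd,
  ∂abcd = bcd − acd + abd − abc.
The resulting 10×5 matrix has rank 4, and its Smith normal form has invariant factors (1,1,1,1).

Reading off H_k = ker ∂_k / im ∂_{k+1}:

  H_0: rank C_0 − rank ∂_1 = 5 − 4 = 1, and the invariant factors of ∂_1 are all 1, so H_0 ≅ Z.
  H_1: rank ker ∂_1 − rank ∂_2 = (10 − 4) − 6 = 0, and the invariant factors of ∂_2 are all 1, so H_1 ≅ 0.
  H_2: rank ker ∂_2 − rank ∂_3 = (10 − 6) − 4 = 0, and the invariant factors of ∂_3 are all 1, so H_2 ≅ 0.
  H_3: rank ker ∂_3 − rank ∂_4 = (5 − 4) − 0 = 1, and there is no ∂_4, so H_3 ≅ Z.

H_0 ≅ Z,  H_1 = 0,  H_2 = 0,  H_3 ≅ Z.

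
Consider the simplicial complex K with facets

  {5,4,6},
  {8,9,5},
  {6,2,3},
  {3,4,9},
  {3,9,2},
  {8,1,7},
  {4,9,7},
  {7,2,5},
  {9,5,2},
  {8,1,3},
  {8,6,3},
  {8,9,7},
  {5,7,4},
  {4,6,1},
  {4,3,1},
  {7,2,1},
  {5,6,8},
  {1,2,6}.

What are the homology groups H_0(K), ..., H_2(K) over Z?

H_0 ≅ Z,  H_1 ≅ Z ⊕ Z/2,  H_2 = 0.

Fix the vertex order 1 < 2 < 3 < 4 < 5 < 6 < 7 < 8 < 9 and write every simplex with vertices in increasing order. Then dim K = 2 and the simplices of K are:

  0-simplices (9): [1], [2], [3], [4], [5], [6], [7], [8], [9]
  1-simplices (27): (27 of them)
  2-simplices (18): [1,2,6], [1,2,7], [1,3,4], [1,3,8], [1,4,6], [1,7,8], [2,3,6], [2,3,9], [2,5,7], [2,5,9], [3,4,9], [3,6,8], [4,5,6], [4,5,7], [4,7,9], [5,6,8], [5,8,9], [7,8,9]

so the chain groups are C_0 ≅ Z^9, C_1 ≅ Z^27, C_2 ≅ Z^18.

Boundary ∂_1: C_1 → C_0 is given by ∂[p,q] = [q] − [p]. For instance
  ∂[3,9] = [9] − [3].
The resulting 9×27 matrix has rank 8, and its Smith normal form has invariant factors (1,1,1,1,1,1,1,1).

Boundary ∂_2: C_2 → C_1 sends each 2-simplex [p,q,r] to [q,r] − [p,r] + [p,q]. For instance
  ∂[1,2,7] = [2,7] − [1,7] + [1,2],
  ∂[4,7,9] = [7,9] − [4,9] + [4,7].
The resulting 27×18 matrix has rank 18, and its Smith normal form has invariant factors (1,1,1,1,1,1,1,1,1,1,1,1,1,1,1,1,1,2).

Reading off H_k = ker ∂_k / im ∂_{k+1}:

  H_0: rank C_0 − rank ∂_1 = 9 − 8 = 1, and the invariant factors of ∂_1 are all 1, so H_0 ≅ Z.
  H_1: rank ker ∂_1 − rank ∂_2 = (27 − 8) − 18 = 1, and ∂_2 has invariant factor 2 > 1, so H_1 ≅ Z ⊕ Z/2.
  H_2: rank ker ∂_2 − rank ∂_3 = (18 − 18) − 0 = 0, and there is no ∂_3, so H_2 ≅ 0.

As a check, the Euler characteristic is 9 − 27 + 18 = 0, which agrees with 1 − 1 + 0 = 0.
(K is a triangulation of the Klein bottle.)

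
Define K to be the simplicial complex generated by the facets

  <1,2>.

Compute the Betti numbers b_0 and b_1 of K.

Take the total order 1 < 2 on the vertex set. Then K (dimension 1) consists of the simplices:

  0-simplices (2): [1], [2]
  1-simplices (1): [1,2]

giving chain groups C_0 ≅ Z^2, C_1 ≅ Z^1.

The boundary map ∂_1: C_1 → C_0 maps an edge to its endpoints' difference, ∂[p,q] = q − p. For instance
  ∂[1,2] = [2] − [1].
The 2×1 boundary matrix has rank 1 and Smith normal form diag(1).

Now H_k = ker ∂_k / im ∂_{k+1}, so:

  H_0: rank C_0 − rank ∂_1 = 2 − 1 = 1, and the invariant factors of ∂_1 are all 1, so H_0 = Z.
  H_1: rank ker ∂_1 − rank ∂_2 = (1 − 1) − 0 = 0, and there is no ∂_2, so H_1 = 0.

Hence the Betti numbers are b_0 = 1, b_1 = 0.

b_0 = 1, b_1 = 0.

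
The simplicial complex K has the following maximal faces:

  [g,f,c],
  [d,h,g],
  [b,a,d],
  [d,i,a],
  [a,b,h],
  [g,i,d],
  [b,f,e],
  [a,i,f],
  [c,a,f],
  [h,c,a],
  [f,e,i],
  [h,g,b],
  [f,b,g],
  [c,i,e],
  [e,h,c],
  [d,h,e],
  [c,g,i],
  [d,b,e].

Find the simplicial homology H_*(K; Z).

H_0 ≅ Z,  H_1 ≅ Z ⊕ Z/2,  H_2 = 0.

We work with the vertex ordering a < b < c < d < e < f < g < h < i. The simplices of K, each written with vertices in increasing order, are:

  0-simplices (9): a, b, c, d, e, f, g, h, i
  1-simplices (27): ab, ac, ad, af, ah, ai, bd, be, bf, bg, bh, ce, cf, cg, ch, ci, de, dg, dh, di, ef, eh, ei, fg, fi, gh, gi
  2-simplices (18): abd, abh, acf, ach, adi, afi, bde, bef, bfg, bgh, ceh, cei, cfg, cgi, deh, dgh, dgi, efi

so the chain groups are C_0 ≅ Z^9, C_1 ≅ Z^27, C_2 ≅ Z^18.

Boundary ∂_1: C_1 → C_0 maps an edge to its endpoints' difference, ∂[p,q] = q − p. For instance
  ∂bg = g − b.
The 9×27 boundary matrix has rank 8 and Smith normal form diag(1,1,1,1,1,1,1,1).

The boundary map ∂_2: C_2 → C_1 sends each 2-simplex [p,q,r] to [q,r] − [p,r] + [p,q]. For instance
  ∂bde = de − be + bd,
  ∂ceh = eh − ch + ce.
The 27×18 boundary matrix has rank 18 and Smith normal form diag(1,1,1,1,1,1,1,1,1,1,1,1,1,1,1,1,1,2).

Now H_k = ker ∂_k / im ∂_{k+1}, so:

  H_0: rank C_0 − rank ∂_1 = 9 − 8 = 1, and the invariant factors of ∂_1 are all 1, so H_0 ≅ Z.
  H_1: rank ker ∂_1 − rank ∂_2 = (27 − 8) − 18 = 1, and ∂_2 has invariant factor 2 > 1, so H_1 ≅ Z ⊕ Z/2.
  H_2: rank ker ∂_2 − rank ∂_3 = (18 − 18) − 0 = 0, and there is no ∂_3, so H_2 ≅ 0.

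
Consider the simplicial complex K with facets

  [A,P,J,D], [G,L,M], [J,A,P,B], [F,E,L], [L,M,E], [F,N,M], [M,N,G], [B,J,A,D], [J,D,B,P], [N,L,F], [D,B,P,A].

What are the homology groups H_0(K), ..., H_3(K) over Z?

H_0 = Z^2,  H_1 = Z,  H_2 = 0,  H_3 = Z.

Fix the vertex order A < B < D < E < F < G < J < L < M < N < P and write every simplex with vertices in increasing order. Then dim K = 3 and the simplices of K are:

  0-simplices (11): A, B, D, E, F, G, J, L, M, N, P
  1-simplices (22): AB, AD, AJ, AP, BD, BJ, BP, DJ, DP, EF, EL, EM, FL, FM, FN, GL, GM, GN, JP, LM, LN, MN
  2-simplices (16): ABD, ABJ, ABP, ADJ, ADP, AJP, BDJ, BDP, BJP, DJP, EFL, ELM, FLN, FMN, GLM, GMN
  3-simplices (5): ABDJ, ABDP, ABJP, ADJP, BDJP

so the chain groups are C_0 ≅ Z^11, C_1 ≅ Z^22, C_2 ≅ Z^16, C_3 ≅ Z^5.

∂_1: C_1 → C_0 maps an edge to its endpoints' difference, ∂[p,q] = q − p.
As a 11×22 matrix over Z this has rank 9, with invariant factors (1,1,1,1,1,1,1,1,1).

The boundary map ∂_2: C_2 → C_1 maps a triangle to the signed sum of its edges. For instance
  ∂GMN = MN − GN + GM,
  ∂DJP = JP − DP + DJ.
This gives a 22×16 integer matrix of rank 12; reducing to Smith normal form yields diagonal entries (1,1,1,1,1,1,1,1,1,1,1,1).

Boundary ∂_3: C_3 → C_2 sends each 3-simplex σ to the alternating sum Σ_i (−1)^i (σ with its i-th vertex removed). For instance
  ∂BDJP = DJP − BJP + BDP − BDJ,
  ∂ABDJ = BDJ − ADJ + ABJ − ABD.
This gives a 16×5 integer matrix of rank 4; reducing to Smith normal form yields diagonal entries (1,1,1,1).

From H_k ≅ ker(∂_k) / im(∂_{k+1}) we obtain:

  H_0: rank C_0 − rank ∂_1 = 11 − 9 = 2, and the invariant factors of ∂_1 are all 1, so H_0 ≅ Z^2.
  H_1: rank ker ∂_1 − rank ∂_2 = (22 − 9) − 12 = 1, and the invariant factors of ∂_2 are all 1, so H_1 ≅ Z.
  H_2: rank ker ∂_2 − rank ∂_3 = (16 − 12) − 4 = 0, and the invariant factors of ∂_3 are all 1, so H_2 ≅ 0.
  H_3: rank ker ∂_3 − rank ∂_4 = (5 − 4) − 0 = 1, and there is no ∂_4, so H_3 ≅ Z.

(K is a triangulation of the disjoint union of the 3-sphere S^3 and the cylinder S^1 x I.)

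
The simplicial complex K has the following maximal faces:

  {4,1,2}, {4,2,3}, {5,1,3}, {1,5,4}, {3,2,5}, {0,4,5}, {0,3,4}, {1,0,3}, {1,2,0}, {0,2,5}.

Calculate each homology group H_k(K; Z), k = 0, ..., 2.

Fix the vertex order 0 < 1 < 2 < 3 < 4 < 5 and write every simplex with vertices in increasing order. Then dim K = 2 and the simplices of K are:

  0-simplices (6): [0], [1], [2], [3], [4], [5]
  1-simplices (15): [0,1], [0,2], [0,3], [0,4], [0,5], [1,2], [1,3], [1,4], [1,5], [2,3], [2,4], [2,5], [3,4], [3,5], [4,5]
  2-simplices (10): [0,1,2], [0,1,3], [0,2,5], [0,3,4], [0,4,5], [1,2,4], [1,3,5], [1,4,5], [2,3,4], [2,3,5]

Hence C_0 ≅ Z^6, C_1 ≅ Z^15, C_2 ≅ Z^10.

Boundary ∂_1: C_1 → C_0 maps an edge to its endpoints' difference, ∂[p,q] = q − p. For instance
  ∂[0,5] = [5] − [0].
The 6×15 boundary matrix has rank 5 and Smith normal form diag(1,1,1,1,1).

∂_2: C_2 → C_1 sends each 2-simplex [p,q,r] to [q,r] − [p,r] + [p,q]. For instance
  ∂[0,3,4] = [3,4] − [0,4] + [0,3],
  ∂[1,4,5] = [4,5] − [1,5] + [1,4].
The resulting 15×10 matrix has rank 10, and its Smith normal form has invariant factors (1,1,1,1,1,1,1,1,1,2).

Now H_k = ker ∂_k / im ∂_{k+1}, so:

  H_0: rank C_0 − rank ∂_1 = 6 − 5 = 1, and the invariant factors of ∂_1 are all 1, so H_0 ≅ Z.
  H_1: rank ker ∂_1 − rank ∂_2 = (15 − 5) − 10 = 0, and ∂_2 has invariant factor 2 > 1, so H_1 ≅ Z/2.
  H_2: rank ker ∂_2 − rank ∂_3 = (10 − 10) − 0 = 0, and there is no ∂_3, so H_2 ≅ 0.

As a check, the Euler characteristic is 6 − 15 + 10 = 1, which agrees with 1 − 0 + 0 = 1.

H_0 ≅ Z,  H_1 ≅ Z/2,  H_2 = 0.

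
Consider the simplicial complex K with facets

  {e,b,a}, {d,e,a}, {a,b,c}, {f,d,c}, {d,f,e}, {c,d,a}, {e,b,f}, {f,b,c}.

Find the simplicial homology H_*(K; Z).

We work with the vertex ordering a < b < c < d < e < f. The simplices of K, each written with vertices in increasing order, are:

  0-simplices (6): a, b, c, d, e, f
  1-simplices (12): ab, ac, ad, ae, bc, be, bf, cd, cf, de, df, ef
  2-simplices (8): abc, abe, acd, ade, bcf, bef, cdf, def

so the chain groups are C_0 ≅ Z^6, C_1 ≅ Z^12, C_2 ≅ Z^8.

∂_1: C_1 → C_0 maps an edge to its endpoints' difference, ∂[p,q] = q − p. For instance
  ∂cd = d − c.
The 6×12 boundary matrix has rank 5 and Smith normal form diag(1,1,1,1,1).

Boundary ∂_2: C_2 → C_1 acts by ∂[p,q,r] = [q,r] − [p,r] + [p,q]. For instance
  ∂def = ef − df + de,
  ∂bcf = cf − bf + bc.
As a 12×8 matrix over Z this has rank 7, with invariant factors (1,1,1,1,1,1,1).

Computing H_k = (kernel of ∂_k) / (image of ∂_{k+1}):

  H_0: rank C_0 − rank ∂_1 = 6 − 5 = 1, and the invariant factors of ∂_1 are all 1, so H_0 = Z.
  H_1: rank ker ∂_1 − rank ∂_2 = (12 − 5) − 7 = 0, and the invariant factors of ∂_2 are all 1, so H_1 = 0.
  H_2: rank ker ∂_2 − rank ∂_3 = (8 − 7) − 0 = 1, and there is no ∂_3, so H_2 = Z.

As a check, the Euler characteristic is 6 − 12 + 8 = 2, which agrees with 1 − 0 + 1 = 2.
(K is a triangulation of the 2-sphere S^2.)

H_0 ≅ Z,  H_1 = 0,  H_2 ≅ Z.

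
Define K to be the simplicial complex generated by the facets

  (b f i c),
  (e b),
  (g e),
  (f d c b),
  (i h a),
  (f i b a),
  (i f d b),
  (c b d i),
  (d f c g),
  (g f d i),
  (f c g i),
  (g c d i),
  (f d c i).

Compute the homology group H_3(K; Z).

H_3 = Z^2.

Take the total order a < b < c < d < e < f < g < h < i on the vertex set. Then K (dimension 3) consists of the simplices:

  0-simplices (9): a, b, c, d, e, f, g, h, i
  1-simplices (21): ab, af, ah, ai, bc, bd, be, bf, bi, cd, cf, cg, ci, df, dg, di, eg, fg, fi, gi, hi
  2-simplices (20): abf, abi, afi, ahi, bcd, bcf, bci, bdf, bdi, bfi, cdf, cdg, cdi, cfg, cfi, cgi, dfg, dfi, dgi, fgi
  3-simplices (10): abfi, bcdf, bcdi, bcfi, bdfi, cdfg, cdfi, cdgi, cfgi, dfgi

Hence C_0 ≅ Z^9, C_1 ≅ Z^21, C_2 ≅ Z^20, C_3 ≅ Z^10.

∂_1: C_1 → C_0 maps an edge to its endpoints' difference, ∂[p,q] = q − p. For instance
  ∂af = f − a.
This gives a 9×21 integer matrix of rank 8; reducing to Smith normal form yields diagonal entries (1,1,1,1,1,1,1,1).

Boundary ∂_2: C_2 → C_1 sends each 2-simplex [p,q,r] to [q,r] − [p,r] + [p,q]. For instance
  ∂bcd = cd − bd + bc,
  ∂ahi = hi − ai + ah.
The 21×20 boundary matrix has rank 12 and Smith normal form diag(1,1,1,1,1,1,1,1,1,1,1,1).

Boundary ∂_3: C_3 → C_2 sends each 3-simplex σ to the alternating sum Σ_i (−1)^i (σ with its i-th vertex removed). For instance
  ∂bdfi = dfi − bfi + bdi − bdf,
  ∂bcfi = cfi − bfi + bci − bcf.
As a 20×10 matrix over Z this has rank 8, with invariant factors (1,1,1,1,1,1,1,1).

Now H_k = ker ∂_k / im ∂_{k+1}, so:

  H_3: rank ker ∂_3 − rank ∂_4 = (10 − 8) − 0 = 2, and there is no ∂_4, so H_3 = Z^2.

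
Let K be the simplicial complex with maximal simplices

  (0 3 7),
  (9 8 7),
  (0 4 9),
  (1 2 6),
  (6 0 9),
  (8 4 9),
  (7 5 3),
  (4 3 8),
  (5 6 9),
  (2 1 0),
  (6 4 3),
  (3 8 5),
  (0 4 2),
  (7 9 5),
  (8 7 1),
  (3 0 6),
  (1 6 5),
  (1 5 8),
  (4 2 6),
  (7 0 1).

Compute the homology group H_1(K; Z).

H_1 = Z ⊕ Z/2.

Order the vertices as 0 < 1 < 2 < 3 < 4 < 5 < 6 < 7 < 8 < 9. Listing each simplex with vertices in this order, K has dimension 2 with simplices:

  0-simplices (10): [0], [1], [2], [3], [4], [5], [6], [7], [8], [9]
  1-simplices (30): (30 of them)
  2-simplices (20): (20 of them)

so the chain groups are C_0 ≅ Z^10, C_1 ≅ Z^30, C_2 ≅ Z^20.

Boundary ∂_1: C_1 → C_0 maps an edge to its endpoints' difference, ∂[p,q] = q − p.
This gives a 10×30 integer matrix of rank 9; reducing to Smith normal form yields diagonal entries (1,1,1,1,1,1,1,1,1).

Boundary ∂_2: C_2 → C_1 sends each 2-simplex [p,q,r] to [q,r] − [p,r] + [p,q]. For instance
  ∂[0,3,6] = [3,6] − [0,6] + [0,3],
  ∂[0,6,9] = [6,9] − [0,9] + [0,6].
As a 30×20 matrix over Z this has rank 20, with invariant factors (1,1,1,1,1,1,1,1,1,1,1,1,1,1,1,1,1,1,1,2).

Computing H_k = (kernel of ∂_k) / (image of ∂_{k+1}):

  H_1: rank ker ∂_1 − rank ∂_2 = (30 − 9) − 20 = 1, and ∂_2 has invariant factor 2 > 1, so H_1 ≅ Z ⊕ Z/2.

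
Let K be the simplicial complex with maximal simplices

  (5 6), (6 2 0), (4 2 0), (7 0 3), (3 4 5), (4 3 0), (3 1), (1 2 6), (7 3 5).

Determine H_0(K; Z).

Order the vertices as 0 < 1 < 2 < 3 < 4 < 5 < 6 < 7. Listing each simplex with vertices in this order, K has dimension 2 with simplices:

  0-simplices (8): [0], [1], [2], [3], [4], [5], [6], [7]
  1-simplices (16): [0,2], [0,3], [0,4], [0,6], [0,7], [1,2], [1,3], [1,6], [2,4], [2,6], [3,4], [3,5], [3,7], [4,5], [5,6], [5,7]
  2-simplices (7): [0,2,4], [0,2,6], [0,3,4], [0,3,7], [1,2,6], [3,4,5], [3,5,7]

so the chain groups are C_0 ≅ Z^8, C_1 ≅ Z^16, C_2 ≅ Z^7.

Boundary ∂_1: C_1 → C_0 maps an edge to its endpoints' difference, ∂[p,q] = q − p.
As a 8×16 matrix over Z this has rank 7, with invariant factors (1,1,1,1,1,1,1).

The boundary map ∂_2: C_2 → C_1 acts by ∂[p,q,r] = [q,r] − [p,r] + [p,q]. For instance
  ∂[0,2,4] = [2,4] − [0,4] + [0,2],
  ∂[0,3,7] = [3,7] − [0,7] + [0,3].
As a 16×7 matrix over Z this has rank 7, with invariant factors (1,1,1,1,1,1,1).

Computing H_k = (kernel of ∂_k) / (image of ∂_{k+1}):

  H_0: rank C_0 − rank ∂_1 = 8 − 7 = 1, and the invariant factors of ∂_1 are all 1, so H_0 ≅ Z.

H_0 = Z.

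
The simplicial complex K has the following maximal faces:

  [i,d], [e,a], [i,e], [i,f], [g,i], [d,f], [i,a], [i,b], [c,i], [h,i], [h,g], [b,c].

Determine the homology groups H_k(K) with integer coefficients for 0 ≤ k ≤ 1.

Take the total order a < b < c < d < e < f < g < h < i on the vertex set. Then K (dimension 1) consists of the simplices:

  0-simplices (9): a, b, c, d, e, f, g, h, i
  1-simplices (12): ae, ai, bc, bi, ci, df, di, ei, fi, gh, gi, hi

so the chain groups are C_0 ≅ Z^9, C_1 ≅ Z^12.

Boundary ∂_1: C_1 → C_0 is given by ∂[p,q] = [q] − [p]. For instance
  ∂di = i − d.
This gives a 9×12 integer matrix of rank 8; reducing to Smith normal form yields diagonal entries (1,1,1,1,1,1,1,1).

Now H_k = ker ∂_k / im ∂_{k+1}, so:

  H_0: rank C_0 − rank ∂_1 = 9 − 8 = 1, and the invariant factors of ∂_1 are all 1, so H_0 = Z.
  H_1: rank ker ∂_1 − rank ∂_2 = (12 − 8) − 0 = 4, and there is no ∂_2, so H_1 = Z^4.

H_0 ≅ Z,  H_1 ≅ Z^4.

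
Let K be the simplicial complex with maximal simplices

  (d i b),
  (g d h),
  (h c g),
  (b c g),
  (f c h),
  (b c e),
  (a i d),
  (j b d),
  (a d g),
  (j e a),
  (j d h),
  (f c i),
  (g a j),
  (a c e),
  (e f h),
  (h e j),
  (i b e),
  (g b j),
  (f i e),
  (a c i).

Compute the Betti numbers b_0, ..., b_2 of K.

b_0 = 1, b_1 = 1, b_2 = 0.

Fix the vertex order a < b < c < d < e < f < g < h < i < j and write every simplex with vertices in increasing order. Then dim K = 2 and the simplices of K are:

  0-simplices (10): a, b, c, d, e, f, g, h, i, j
  1-simplices (30): ac, ad, ae, ag, ai, aj, bc, bd, be, bg, bi, bj, ce, cf, cg, ch, ci, dg, dh, di, dj, ef, eh, ei, ej, fh, fi, gh, gj, hj
  2-simplices (20): ace, aci, adg, adi, aej, agj, bce, bcg, bdi, bdj, bei, bgj, cfh, cfi, cgh, dgh, dhj, efh, efi, ehj

Hence C_0 ≅ Z^10, C_1 ≅ Z^30, C_2 ≅ Z^20.

∂_1: C_1 → C_0 is given by ∂[p,q] = [q] − [p]. For instance
  ∂ac = c − a.
This gives a 10×30 integer matrix of rank 9; reducing to Smith normal form yields diagonal entries (1,1,1,1,1,1,1,1,1).

∂_2: C_2 → C_1 sends each 2-simplex [p,q,r] to [q,r] − [p,r] + [p,q]. For instance
  ∂cfh = fh − ch + cf,
  ∂bdi = di − bi + bd.
This gives a 30×20 integer matrix of rank 20; reducing to Smith normal form yields diagonal entries (1,1,1,1,1,1,1,1,1,1,1,1,1,1,1,1,1,1,1,2).

From H_k ≅ ker(∂_k) / im(∂_{k+1}) we obtain:

  H_0: rank C_0 − rank ∂_1 = 10 − 9 = 1, and the invariant factors of ∂_1 are all 1, so H_0 ≅ Z.
  H_1: rank ker ∂_1 − rank ∂_2 = (30 − 9) − 20 = 1, and ∂_2 has invariant factor 2 > 1, so H_1 ≅ Z ⊕ Z/2.
  H_2: rank ker ∂_2 − rank ∂_3 = (20 − 20) − 0 = 0, and there is no ∂_3, so H_2 ≅ 0.

As a check, the Euler characteristic is 10 − 30 + 20 = 0, which agrees with 1 − 1 + 0 = 0.

Hence the Betti numbers are b_0 = 1, b_1 = 1, b_2 = 0.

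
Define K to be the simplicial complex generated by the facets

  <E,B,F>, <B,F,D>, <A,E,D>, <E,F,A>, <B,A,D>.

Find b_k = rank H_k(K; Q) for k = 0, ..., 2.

Order the vertices as A < B < D < E < F. Listing each simplex with vertices in this order, K has dimension 2 with simplices:

  0-simplices (5): A, B, D, E, F
  1-simplices (10): AB, AD, AE, AF, BD, BE, BF, DE, DF, EF
  2-simplices (5): ABD, ADE, AEF, BDF, BEF

giving chain groups C_0 ≅ Z^5, C_1 ≅ Z^10, C_2 ≅ Z^5.

The boundary map ∂_1: C_1 → C_0 sends each edge [p,q] (with p < q) to q − p.
As a 5×10 matrix over Z this has rank 4, with invariant factors (1,1,1,1).

∂_2: C_2 → C_1 sends each 2-simplex [p,q,r] to [q,r] − [p,r] + [p,q]. For instance
  ∂BEF = EF − BF + BE,
  ∂BDF = DF − BF + BD.
The 10×5 boundary matrix has rank 5 and Smith normal form diag(1,1,1,1,1).

From H_k ≅ ker(∂_k) / im(∂_{k+1}) we obtain:

  H_0: rank C_0 − rank ∂_1 = 5 − 4 = 1, and the invariant factors of ∂_1 are all 1, so H_0 = Z.
  H_1: rank ker ∂_1 − rank ∂_2 = (10 − 4) − 5 = 1, and the invariant factors of ∂_2 are all 1, so H_1 = Z.
  H_2: rank ker ∂_2 − rank ∂_3 = (5 − 5) − 0 = 0, and there is no ∂_3, so H_2 = 0.

As a check, the Euler characteristic is 5 − 10 + 5 = 0, which agrees with 1 − 1 + 0 = 0.

Hence the Betti numbers are b_0 = 1, b_1 = 1, b_2 = 0.

b_0 = 1, b_1 = 1, b_2 = 0.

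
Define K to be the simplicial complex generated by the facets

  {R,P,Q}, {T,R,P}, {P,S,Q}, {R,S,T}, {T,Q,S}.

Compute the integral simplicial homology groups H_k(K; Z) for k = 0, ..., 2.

H_0 ≅ Z,  H_1 ≅ Z,  H_2 = 0.

Take the total order P < Q < R < S < T on the vertex set. Then K (dimension 2) consists of the simplices:

  0-simplices (5): P, Q, R, S, T
  1-simplices (10): PQ, PR, PS, PT, QR, QS, QT, RS, RT, ST
  2-simplices (5): PQR, PQS, PRT, QST, RST

so the chain groups are C_0 ≅ Z^5, C_1 ≅ Z^10, C_2 ≅ Z^5.

Boundary ∂_1: C_1 → C_0 is given by ∂[p,q] = [q] − [p]. For instance
  ∂QR = R − Q.
The resulting 5×10 matrix has rank 4, and its Smith normal form has invariant factors (1,1,1,1).

Boundary ∂_2: C_2 → C_1 maps a triangle to the signed sum of its edges. For instance
  ∂RST = ST − RT + RS,
  ∂PRT = RT − PT + PR.
This gives a 10×5 integer matrix of rank 5; reducing to Smith normal form yields diagonal entries (1,1,1,1,1).

Reading off H_k = ker ∂_k / im ∂_{k+1}:

  H_0: rank C_0 − rank ∂_1 = 5 − 4 = 1, and the invariant factors of ∂_1 are all 1, so H_0 ≅ Z.
  H_1: rank ker ∂_1 − rank ∂_2 = (10 − 4) − 5 = 1, and the invariant factors of ∂_2 are all 1, so H_1 ≅ Z.
  H_2: rank ker ∂_2 − rank ∂_3 = (5 − 5) − 0 = 0, and there is no ∂_3, so H_2 ≅ 0.

As a check, the Euler characteristic is 5 − 10 + 5 = 0, which agrees with 1 − 1 + 0 = 0.
(K is a triangulation of the Möbius band.)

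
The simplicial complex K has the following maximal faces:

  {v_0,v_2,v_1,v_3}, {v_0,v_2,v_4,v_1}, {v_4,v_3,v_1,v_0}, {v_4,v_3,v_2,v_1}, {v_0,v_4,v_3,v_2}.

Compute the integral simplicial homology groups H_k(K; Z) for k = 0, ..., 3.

Take the total order v_0 < v_1 < v_2 < v_3 < v_4 on the vertex set. Then K (dimension 3) consists of the simplices:

  0-simplices (5): [v_0], [v_1], [v_2], [v_3], [v_4]
  1-simplices (10): [v_0,v_1], [v_0,v_2], [v_0,v_3], [v_0,v_4], [v_1,v_2], [v_1,v_3], [v_1,v_4], [v_2,v_3], [v_2,v_4], [v_3,v_4]
  2-simplices (10): [v_0,v_1,v_2], [v_0,v_1,v_3], [v_0,v_1,v_4], [v_0,v_2,v_3], [v_0,v_2,v_4], [v_0,v_3,v_4], [v_1,v_2,v_3], [v_1,v_2,v_4], [v_1,v_3,v_4], [v_2,v_3,v_4]
  3-simplices (5): [v_0,v_1,v_2,v_3], [v_0,v_1,v_2,v_4], [v_0,v_1,v_3,v_4], [v_0,v_2,v_3,v_4], [v_1,v_2,v_3,v_4]

Hence C_0 ≅ Z^5, C_1 ≅ Z^10, C_2 ≅ Z^10, C_3 ≅ Z^5.

∂_1: C_1 → C_0 is given by ∂[p,q] = [q] − [p]. For instance
  ∂[v_1,v_2] = [v_2] − [v_1].
The 5×10 boundary matrix has rank 4 and Smith normal form diag(1,1,1,1).

Boundary ∂_2: C_2 → C_1 sends each 2-simplex [p,q,r] to [q,r] − [p,r] + [p,q]. For instance
  ∂[v_1,v_2,v_3] = [v_2,v_3] − [v_1,v_3] + [v_1,v_2],
  ∂[v_1,v_2,v_4] = [v_2,v_4] − [v_1,v_4] + [v_1,v_2].
As a 10×10 matrix over Z this has rank 6, with invariant factors (1,1,1,1,1,1).

The boundary map ∂_3: C_3 → C_2 sends each 3-simplex σ to the alternating sum Σ_i (−1)^i (σ with its i-th vertex removed). For instance
  ∂[v_0,v_1,v_2,v_4] = [v_1,v_2,v_4] − [v_0,v_2,v_4] + [v_0,v_1,v_4] − [v_0,v_1,v_2],
  ∂[v_0,v_1,v_2,v_3] = [v_1,v_2,v_3] − [v_0,v_2,v_3] + [v_0,v_1,v_3] − [v_0,v_1,v_2].
The resulting 10×5 matrix has rank 4, and its Smith normal form has invariant factors (1,1,1,1).

Reading off H_k = ker ∂_k / im ∂_{k+1}:

  H_0: rank C_0 − rank ∂_1 = 5 − 4 = 1, and the invariant factors of ∂_1 are all 1, so H_0 ≅ Z.
  H_1: rank ker ∂_1 − rank ∂_2 = (10 − 4) − 6 = 0, and the invariant factors of ∂_2 are all 1, so H_1 ≅ 0.
  H_2: rank ker ∂_2 − rank ∂_3 = (10 − 6) − 4 = 0, and the invariant factors of ∂_3 are all 1, so H_2 ≅ 0.
  H_3: rank ker ∂_3 − rank ∂_4 = (5 − 4) − 0 = 1, and there is no ∂_4, so H_3 ≅ Z.

H_0 = Z,  H_1 = 0,  H_2 = 0,  H_3 = Z.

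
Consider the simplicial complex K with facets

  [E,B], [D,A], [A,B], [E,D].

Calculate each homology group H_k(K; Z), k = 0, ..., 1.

H_0 = Z,  H_1 = Z.

Order the vertices as A < B < D < E. Listing each simplex with vertices in this order, K has dimension 1 with simplices:

  0-simplices (4): A, B, D, E
  1-simplices (4): AB, AD, BE, DE

giving chain groups C_0 ≅ Z^4, C_1 ≅ Z^4.

∂_1: C_1 → C_0 is given by ∂[p,q] = [q] − [p]. For instance
  ∂DE = E − D.
The 4×4 boundary matrix has rank 3 and Smith normal form diag(1,1,1).

Computing H_k = (kernel of ∂_k) / (image of ∂_{k+1}):

  H_0: rank C_0 − rank ∂_1 = 4 − 3 = 1, and the invariant factors of ∂_1 are all 1, so H_0 = Z.
  H_1: rank ker ∂_1 − rank ∂_2 = (4 − 3) − 0 = 1, and there is no ∂_2, so H_1 = Z.

As a check, the Euler characteristic is 4 − 4 = 0, which agrees with 1 − 1 = 0.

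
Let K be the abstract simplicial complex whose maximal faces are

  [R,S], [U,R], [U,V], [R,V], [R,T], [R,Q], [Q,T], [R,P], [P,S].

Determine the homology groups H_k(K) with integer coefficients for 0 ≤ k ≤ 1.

H_0 ≅ Z,  H_1 ≅ Z^3.

Take the total order P < Q < R < S < T < U < V on the vertex set. Then K (dimension 1) consists of the simplices:

  0-simplices (7): P, Q, R, S, T, U, V
  1-simplices (9): PR, PS, QR, QT, RS, RT, RU, RV, UV

giving chain groups C_0 ≅ Z^7, C_1 ≅ Z^9.

Boundary ∂_1: C_1 → C_0 is given by ∂[p,q] = [q] − [p]. For instance
  ∂RS = S − R.
The resulting 7×9 matrix has rank 6, and its Smith normal form has invariant factors (1,1,1,1,1,1).

From H_k ≅ ker(∂_k) / im(∂_{k+1}) we obtain:

  H_0: rank C_0 − rank ∂_1 = 7 − 6 = 1, and the invariant factors of ∂_1 are all 1, so H_0 = Z.
  H_1: rank ker ∂_1 − rank ∂_2 = (9 − 6) − 0 = 3, and there is no ∂_2, so H_1 = Z^3.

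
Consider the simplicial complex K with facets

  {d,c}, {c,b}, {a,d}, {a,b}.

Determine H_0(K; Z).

Order the vertices as a < b < c < d. Listing each simplex with vertices in this order, K has dimension 1 with simplices:

  0-simplices (4): a, b, c, d
  1-simplices (4): ab, ad, bc, cd

giving chain groups C_0 ≅ Z^4, C_1 ≅ Z^4.

∂_1: C_1 → C_0 maps an edge to its endpoints' difference, ∂[p,q] = q − p. For instance
  ∂cd = d − c.
The 4×4 boundary matrix has rank 3 and Smith normal form diag(1,1,1).

Reading off H_k = ker ∂_k / im ∂_{k+1}:

  H_0: rank C_0 − rank ∂_1 = 4 − 3 = 1, and the invariant factors of ∂_1 are all 1, so H_0 = Z.

H_0 = Z.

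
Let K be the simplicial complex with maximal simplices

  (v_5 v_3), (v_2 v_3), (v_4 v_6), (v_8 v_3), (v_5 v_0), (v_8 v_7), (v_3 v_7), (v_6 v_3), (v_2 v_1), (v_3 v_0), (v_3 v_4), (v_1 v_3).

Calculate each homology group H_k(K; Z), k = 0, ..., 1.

Take the total order v_0 < v_1 < v_2 < v_3 < v_4 < v_5 < v_6 < v_7 < v_8 on the vertex set. Then K (dimension 1) consists of the simplices:

  0-simplices (9): [v_0], [v_1], [v_2], [v_3], [v_4], [v_5], [v_6], [v_7], [v_8]
  1-simplices (12): [v_0,v_3], [v_0,v_5], [v_1,v_2], [v_1,v_3], [v_2,v_3], [v_3,v_4], [v_3,v_5], [v_3,v_6], [v_3,v_7], [v_3,v_8], [v_4,v_6], [v_7,v_8]

giving chain groups C_0 ≅ Z^9, C_1 ≅ Z^12.

∂_1: C_1 → C_0 maps an edge to its endpoints' difference, ∂[p,q] = q − p.
This gives a 9×12 integer matrix of rank 8; reducing to Smith normal form yields diagonal entries (1,1,1,1,1,1,1,1).

From H_k ≅ ker(∂_k) / im(∂_{k+1}) we obtain:

  H_0: rank C_0 − rank ∂_1 = 9 − 8 = 1, and the invariant factors of ∂_1 are all 1, so H_0 = Z.
  H_1: rank ker ∂_1 − rank ∂_2 = (12 − 8) − 0 = 4, and there is no ∂_2, so H_1 = Z^4.

H_0 = Z,  H_1 = Z^4.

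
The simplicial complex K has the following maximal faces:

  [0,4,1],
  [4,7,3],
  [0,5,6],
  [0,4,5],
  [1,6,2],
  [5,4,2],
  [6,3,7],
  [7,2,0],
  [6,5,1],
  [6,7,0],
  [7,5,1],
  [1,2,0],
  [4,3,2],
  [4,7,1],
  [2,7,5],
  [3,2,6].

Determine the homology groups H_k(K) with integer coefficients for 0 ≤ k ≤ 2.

H_0 = Z,  H_1 = Z^2,  H_2 = Z.

Fix the vertex order 0 < 1 < 2 < 3 < 4 < 5 < 6 < 7 and write every simplex with vertices in increasing order. Then dim K = 2 and the simplices of K are:

  0-simplices (8): [0], [1], [2], [3], [4], [5], [6], [7]
  1-simplices (24): (24 of them)
  2-simplices (16): [0,1,2], [0,1,4], [0,2,7], [0,4,5], [0,5,6], [0,6,7], [1,2,6], [1,4,7], [1,5,6], [1,5,7], [2,3,4], [2,3,6], [2,4,5], [2,5,7], [3,4,7], [3,6,7]

giving chain groups C_0 ≅ Z^8, C_1 ≅ Z^24, C_2 ≅ Z^16.

Boundary ∂_1: C_1 → C_0 is given by ∂[p,q] = [q] − [p].
This gives a 8×24 integer matrix of rank 7; reducing to Smith normal form yields diagonal entries (1,1,1,1,1,1,1).

∂_2: C_2 → C_1 maps a triangle to the signed sum of its edges. For instance
  ∂[2,4,5] = [4,5] − [2,5] + [2,4],
  ∂[1,2,6] = [2,6] − [1,6] + [1,2].
The 24×16 boundary matrix has rank 15 and Smith normal form diag(1,1,1,1,1,1,1,1,1,1,1,1,1,1,1).

Reading off H_k = ker ∂_k / im ∂_{k+1}:

  H_0: rank C_0 − rank ∂_1 = 8 − 7 = 1, and the invariant factors of ∂_1 are all 1, so H_0 = Z.
  H_1: rank ker ∂_1 − rank ∂_2 = (24 − 7) − 15 = 2, and the invariant factors of ∂_2 are all 1, so H_1 = Z^2.
  H_2: rank ker ∂_2 − rank ∂_3 = (16 − 15) − 0 = 1, and there is no ∂_3, so H_2 = Z.

As a check, the Euler characteristic is 8 − 24 + 16 = 0, which agrees with 1 − 2 + 1 = 0.
(K is a triangulation of the torus T^2.)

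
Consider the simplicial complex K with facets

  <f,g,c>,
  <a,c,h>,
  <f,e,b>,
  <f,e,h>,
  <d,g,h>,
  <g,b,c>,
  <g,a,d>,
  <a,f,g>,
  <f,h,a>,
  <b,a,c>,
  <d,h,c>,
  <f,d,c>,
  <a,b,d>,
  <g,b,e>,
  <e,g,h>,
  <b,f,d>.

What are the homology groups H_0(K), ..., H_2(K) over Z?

H_0 = Z,  H_1 = Z^2,  H_2 = Z.

Fix the vertex order a < b < c < d < e < f < g < h and write every simplex with vertices in increasing order. Then dim K = 2 and the simplices of K are:

  0-simplices (8): a, b, c, d, e, f, g, h
  1-simplices (24): ab, ac, ad, af, ag, ah, bc, bd, be, bf, bg, cd, cf, cg, ch, df, dg, dh, ef, eg, eh, fg, fh, gh
  2-simplices (16): abc, abd, ach, adg, afg, afh, bcg, bdf, bef, beg, cdf, cdh, cfg, dgh, efh, egh

so the chain groups are C_0 ≅ Z^8, C_1 ≅ Z^24, C_2 ≅ Z^16.

The boundary map ∂_1: C_1 → C_0 maps an edge to its endpoints' difference, ∂[p,q] = q − p. For instance
  ∂ah = h − a.
As a 8×24 matrix over Z this has rank 7, with invariant factors (1,1,1,1,1,1,1).

The boundary map ∂_2: C_2 → C_1 acts by ∂[p,q,r] = [q,r] − [p,r] + [p,q]. For instance
  ∂bef = ef − bf + be,
  ∂cdh = dh − ch + cd.
As a 24×16 matrix over Z this has rank 15, with invariant factors (1,1,1,1,1,1,1,1,1,1,1,1,1,1,1).

Now H_k = ker ∂_k / im ∂_{k+1}, so:

  H_0: rank C_0 − rank ∂_1 = 8 − 7 = 1, and the invariant factors of ∂_1 are all 1, so H_0 ≅ Z.
  H_1: rank ker ∂_1 − rank ∂_2 = (24 − 7) − 15 = 2, and the invariant factors of ∂_2 are all 1, so H_1 ≅ Z^2.
  H_2: rank ker ∂_2 − rank ∂_3 = (16 − 15) − 0 = 1, and there is no ∂_3, so H_2 ≅ Z.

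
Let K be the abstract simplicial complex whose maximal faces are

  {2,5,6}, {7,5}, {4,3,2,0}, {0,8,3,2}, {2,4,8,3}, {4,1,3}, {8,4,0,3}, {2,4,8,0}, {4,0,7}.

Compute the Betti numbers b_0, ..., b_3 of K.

K has 9 vertices, 18 edges, 13 triangles, 5 3-simplices.
rank ∂_0 = 0, rank ∂_1 = 8 ⇒ b_0 = 9 − 0 − 8 = 1; all invariant factors of ∂_1 are 1 so no torsion. So H_0 = Z.
rank ∂_1 = 8, rank ∂_2 = 9 ⇒ b_1 = 18 − 8 − 9 = 1; all invariant factors of ∂_2 are 1 so no torsion. So H_1 = Z.
rank ∂_2 = 9, rank ∂_3 = 4 ⇒ b_2 = 13 − 9 − 4 = 0; all invariant factors of ∂_3 are 1 so no torsion. So H_2 = 0.
rank ∂_3 = 4, rank ∂_4 = 0 ⇒ b_3 = 5 − 4 − 0 = 1. So H_3 = Z.

b_0 = 1, b_1 = 1, b_2 = 0, b_3 = 1.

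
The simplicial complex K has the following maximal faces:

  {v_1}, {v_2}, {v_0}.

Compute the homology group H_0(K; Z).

K has 3 vertices.
rank ∂_0 = 0, rank ∂_1 = 0 ⇒ b_0 = 3 − 0 − 0 = 3. So H_0 ≅ Z^3.

H_0 = Z^3.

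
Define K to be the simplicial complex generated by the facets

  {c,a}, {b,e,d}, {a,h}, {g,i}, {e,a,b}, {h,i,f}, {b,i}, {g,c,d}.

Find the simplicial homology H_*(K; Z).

H_0 ≅ Z,  H_1 ≅ Z^3,  H_2 = 0.

We work with the vertex ordering a < b < c < d < e < f < g < h < i. The simplices of K, each written with vertices in increasing order, are:

  0-simplices (9): a, b, c, d, e, f, g, h, i
  1-simplices (15): ab, ac, ae, ah, bd, be, bi, cd, cg, de, dg, fh, fi, gi, hi
  2-simplices (4): abe, bde, cdg, fhi

so the chain groups are C_0 ≅ Z^9, C_1 ≅ Z^15, C_2 ≅ Z^4.

The boundary map ∂_1: C_1 → C_0 is given by ∂[p,q] = [q] − [p].
The resulting 9×15 matrix has rank 8, and its Smith normal form has invariant factors (1,1,1,1,1,1,1,1).

Boundary ∂_2: C_2 → C_1 acts by ∂[p,q,r] = [q,r] − [p,r] + [p,q]. For instance
  ∂abe = be − ae + ab,
  ∂bde = de − be + bd.
The resulting 15×4 matrix has rank 4, and its Smith normal form has invariant factors (1,1,1,1).

Now H_k = ker ∂_k / im ∂_{k+1}, so:

  H_0: rank C_0 − rank ∂_1 = 9 − 8 = 1, and the invariant factors of ∂_1 are all 1, so H_0 = Z.
  H_1: rank ker ∂_1 − rank ∂_2 = (15 − 8) − 4 = 3, and the invariant factors of ∂_2 are all 1, so H_1 = Z^3.
  H_2: rank ker ∂_2 − rank ∂_3 = (4 − 4) − 0 = 0, and there is no ∂_3, so H_2 = 0.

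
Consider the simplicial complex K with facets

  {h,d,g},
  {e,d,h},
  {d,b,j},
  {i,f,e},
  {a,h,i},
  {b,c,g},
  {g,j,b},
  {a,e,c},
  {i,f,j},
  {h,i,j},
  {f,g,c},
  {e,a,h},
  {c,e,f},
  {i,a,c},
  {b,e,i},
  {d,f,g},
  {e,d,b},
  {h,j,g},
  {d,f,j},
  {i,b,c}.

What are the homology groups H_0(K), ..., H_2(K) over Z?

Order the vertices as a < b < c < d < e < f < g < h < i < j. Listing each simplex with vertices in this order, K has dimension 2 with simplices:

  0-simplices (10): a, b, c, d, e, f, g, h, i, j
  1-simplices (30): ac, ae, ah, ai, bc, bd, be, bg, bi, bj, ce, cf, cg, ci, de, df, dg, dh, dj, ef, eh, ei, fg, fi, fj, gh, gj, hi, hj, ij
  2-simplices (20): ace, aci, aeh, ahi, bcg, bci, bde, bdj, bei, bgj, cef, cfg, deh, dfg, dfj, dgh, efi, fij, ghj, hij

Hence C_0 ≅ Z^10, C_1 ≅ Z^30, C_2 ≅ Z^20.

∂_1: C_1 → C_0 sends each edge [p,q] (with p < q) to q − p. For instance
  ∂eh = h − e.
The resulting 10×30 matrix has rank 9, and its Smith normal form has invariant factors (1,1,1,1,1,1,1,1,1).

The boundary map ∂_2: C_2 → C_1 sends each 2-simplex [p,q,r] to [q,r] − [p,r] + [p,q]. For instance
  ∂ghj = hj − gj + gh,
  ∂cef = ef − cf + ce.
As a 30×20 matrix over Z this has rank 20, with invariant factors (1,1,1,1,1,1,1,1,1,1,1,1,1,1,1,1,1,1,1,2).

Now H_k = ker ∂_k / im ∂_{k+1}, so:

  H_0: rank C_0 − rank ∂_1 = 10 − 9 = 1, and the invariant factors of ∂_1 are all 1, so H_0 ≅ Z.
  H_1: rank ker ∂_1 − rank ∂_2 = (30 − 9) − 20 = 1, and ∂_2 has invariant factor 2 > 1, so H_1 ≅ Z ⊕ Z/2Z.
  H_2: rank ker ∂_2 − rank ∂_3 = (20 − 20) − 0 = 0, and there is no ∂_3, so H_2 ≅ 0.

As a check, the Euler characteristic is 10 − 30 + 20 = 0, which agrees with 1 − 1 + 0 = 0.

H_0 ≅ Z,  H_1 ≅ Z ⊕ Z/2Z,  H_2 = 0.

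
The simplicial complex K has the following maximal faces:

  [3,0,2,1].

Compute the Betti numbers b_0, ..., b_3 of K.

b_0 = 1, b_1 = 0, b_2 = 0, b_3 = 0.

Take the total order 0 < 1 < 2 < 3 on the vertex set. Then K (dimension 3) consists of the simplices:

  0-simplices (4): [0], [1], [2], [3]
  1-simplices (6): [0,1], [0,2], [0,3], [1,2], [1,3], [2,3]
  2-simplices (4): [0,1,2], [0,1,3], [0,2,3], [1,2,3]
  3-simplices (1): [0,1,2,3]

giving chain groups C_0 ≅ Z^4, C_1 ≅ Z^6, C_2 ≅ Z^4, C_3 ≅ Z^1.

The boundary map ∂_1: C_1 → C_0 maps an edge to its endpoints' difference, ∂[p,q] = q − p.
As a 4×6 matrix over Z this has rank 3, with invariant factors (1,1,1).

The boundary map ∂_2: C_2 → C_1 acts by ∂[p,q,r] = [q,r] − [p,r] + [p,q]. For instance
  ∂[0,2,3] = [2,3] − [0,3] + [0,2],
  ∂[0,1,2] = [1,2] − [0,2] + [0,1].
This gives a 6×4 integer matrix of rank 3; reducing to Smith normal form yields diagonal entries (1,1,1).

The boundary map ∂_3: C_3 → C_2 sends each 3-simplex σ to the alternating sum Σ_i (−1)^i (σ with its i-th vertex removed). For instance
  ∂[0,1,2,3] = [1,2,3] − [0,2,3] + [0,1,3] − [0,1,2].
The 4×1 boundary matrix has rank 1 and Smith normal form diag(1).

Computing H_k = (kernel of ∂_k) / (image of ∂_{k+1}):

  H_0: rank C_0 − rank ∂_1 = 4 − 3 = 1, and the invariant factors of ∂_1 are all 1, so H_0 = Z.
  H_1: rank ker ∂_1 − rank ∂_2 = (6 − 3) − 3 = 0, and the invariant factors of ∂_2 are all 1, so H_1 = 0.
  H_2: rank ker ∂_2 − rank ∂_3 = (4 − 3) − 1 = 0, and the invariant factors of ∂_3 are all 1, so H_2 = 0.
  H_3: rank ker ∂_3 − rank ∂_4 = (1 − 1) − 0 = 0, and there is no ∂_4, so H_3 = 0.

As a check, the Euler characteristic is 4 − 6 + 4 − 1 = 1, which agrees with 1 − 0 + 0 − 0 = 1.
(K is a triangulation of the 3-simplex.)

Hence the Betti numbers are b_0 = 1, b_1 = 0, b_2 = 0, b_3 = 0.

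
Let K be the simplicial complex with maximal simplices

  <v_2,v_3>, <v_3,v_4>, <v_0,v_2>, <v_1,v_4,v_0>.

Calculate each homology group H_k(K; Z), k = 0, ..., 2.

H_0 = Z,  H_1 = Z,  H_2 = 0.

Take the total order v_0 < v_1 < v_2 < v_3 < v_4 on the vertex set. Then K (dimension 2) consists of the simplices:

  0-simplices (5): [v_0], [v_1], [v_2], [v_3], [v_4]
  1-simplices (6): [v_0,v_1], [v_0,v_2], [v_0,v_4], [v_1,v_4], [v_2,v_3], [v_3,v_4]
  2-simplices (1): [v_0,v_1,v_4]

so the chain groups are C_0 ≅ Z^5, C_1 ≅ Z^6, C_2 ≅ Z^1.

The boundary map ∂_1: C_1 → C_0 is given by ∂[p,q] = [q] − [p]. For instance
  ∂[v_2,v_3] = [v_3] − [v_2].
The 5×6 boundary matrix has rank 4 and Smith normal form diag(1,1,1,1).

∂_2: C_2 → C_1 acts by ∂[p,q,r] = [q,r] − [p,r] + [p,q]. For instance
  ∂[v_0,v_1,v_4] = [v_1,v_4] − [v_0,v_4] + [v_0,v_1].
As a 6×1 matrix over Z this has rank 1, with invariant factors (1).

Now H_k = ker ∂_k / im ∂_{k+1}, so:

  H_0: rank C_0 − rank ∂_1 = 5 − 4 = 1, and the invariant factors of ∂_1 are all 1, so H_0 ≅ Z.
  H_1: rank ker ∂_1 − rank ∂_2 = (6 − 4) − 1 = 1, and the invariant factors of ∂_2 are all 1, so H_1 ≅ Z.
  H_2: rank ker ∂_2 − rank ∂_3 = (1 − 1) − 0 = 0, and there is no ∂_3, so H_2 ≅ 0.

As a check, the Euler characteristic is 5 − 6 + 1 = 0, which agrees with 1 − 1 + 0 = 0.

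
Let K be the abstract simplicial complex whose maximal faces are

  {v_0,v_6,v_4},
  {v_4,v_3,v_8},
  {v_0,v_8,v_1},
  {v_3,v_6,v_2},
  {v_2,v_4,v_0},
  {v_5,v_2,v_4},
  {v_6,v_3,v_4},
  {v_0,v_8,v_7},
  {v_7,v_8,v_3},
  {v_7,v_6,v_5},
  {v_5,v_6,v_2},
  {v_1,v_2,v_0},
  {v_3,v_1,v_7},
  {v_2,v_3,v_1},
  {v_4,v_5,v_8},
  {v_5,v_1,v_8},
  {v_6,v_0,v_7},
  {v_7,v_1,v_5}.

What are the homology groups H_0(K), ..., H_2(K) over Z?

H_0 ≅ Z,  H_1 ≅ Z ⊕ Z/2Z,  H_2 = 0.

Take the total order v_0 < v_1 < v_2 < v_3 < v_4 < v_5 < v_6 < v_7 < v_8 on the vertex set. Then K (dimension 2) consists of the simplices:

  0-simplices (9): [v_0], [v_1], [v_2], [v_3], [v_4], [v_5], [v_6], [v_7], [v_8]
  1-simplices (27): (27 of them)
  2-simplices (18): (18 of them)

giving chain groups C_0 ≅ Z^9, C_1 ≅ Z^27, C_2 ≅ Z^18.

Boundary ∂_1: C_1 → C_0 is given by ∂[p,q] = [q] − [p]. For instance
  ∂[v_3,v_7] = [v_7] − [v_3].
This gives a 9×27 integer matrix of rank 8; reducing to Smith normal form yields diagonal entries (1,1,1,1,1,1,1,1).

The boundary map ∂_2: C_2 → C_1 acts by ∂[p,q,r] = [q,r] − [p,r] + [p,q]. For instance
  ∂[v_2,v_4,v_5] = [v_4,v_5] − [v_2,v_5] + [v_2,v_4],
  ∂[v_0,v_2,v_4] = [v_2,v_4] − [v_0,v_4] + [v_0,v_2].
This gives a 27×18 integer matrix of rank 18; reducing to Smith normal form yields diagonal entries (1,1,1,1,1,1,1,1,1,1,1,1,1,1,1,1,1,2).

Now H_k = ker ∂_k / im ∂_{k+1}, so:

  H_0: rank C_0 − rank ∂_1 = 9 − 8 = 1, and the invariant factors of ∂_1 are all 1, so H_0 ≅ Z.
  H_1: rank ker ∂_1 − rank ∂_2 = (27 − 8) − 18 = 1, and ∂_2 has invariant factor 2 > 1, so H_1 ≅ Z ⊕ Z/2Z.
  H_2: rank ker ∂_2 − rank ∂_3 = (18 − 18) − 0 = 0, and there is no ∂_3, so H_2 ≅ 0.

(K is a triangulation of the Klein bottle.)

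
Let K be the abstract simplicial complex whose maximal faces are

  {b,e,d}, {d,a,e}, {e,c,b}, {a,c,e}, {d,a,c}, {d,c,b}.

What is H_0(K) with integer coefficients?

Order the vertices as a < b < c < d < e. Listing each simplex with vertices in this order, K has dimension 2 with simplices:

  0-simplices (5): a, b, c, d, e
  1-simplices (9): ac, ad, ae, bc, bd, be, cd, ce, de
  2-simplices (6): acd, ace, ade, bcd, bce, bde

Hence C_0 ≅ Z^5, C_1 ≅ Z^9, C_2 ≅ Z^6.

The boundary map ∂_1: C_1 → C_0 maps an edge to its endpoints' difference, ∂[p,q] = q − p. For instance
  ∂ad = d − a.
The 5×9 boundary matrix has rank 4 and Smith normal form diag(1,1,1,1).

The boundary map ∂_2: C_2 → C_1 acts by ∂[p,q,r] = [q,r] − [p,r] + [p,q]. For instance
  ∂bce = ce − be + bc,
  ∂bde = de − be + bd.
As a 9×6 matrix over Z this has rank 5, with invariant factors (1,1,1,1,1).

Now H_k = ker ∂_k / im ∂_{k+1}, so:

  H_0: rank C_0 − rank ∂_1 = 5 − 4 = 1, and the invariant factors of ∂_1 are all 1, so H_0 = Z.

H_0 ≅ Z.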